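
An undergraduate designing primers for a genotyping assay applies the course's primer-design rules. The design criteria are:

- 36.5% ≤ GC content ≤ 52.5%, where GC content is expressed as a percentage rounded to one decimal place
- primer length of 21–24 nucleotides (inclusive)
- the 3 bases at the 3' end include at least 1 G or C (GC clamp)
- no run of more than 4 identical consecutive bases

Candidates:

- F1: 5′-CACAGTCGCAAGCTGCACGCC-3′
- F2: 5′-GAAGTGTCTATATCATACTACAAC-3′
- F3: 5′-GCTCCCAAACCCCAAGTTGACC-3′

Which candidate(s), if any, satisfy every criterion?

None of the candidates satisfy all criteria.

F1 (21 nt, A=5 T=2 G=5 C=9): GC 14/21 = 66.7%, outside 36.5–52.5% ✗; length 21 ✓; 3' end GCC has 3 G/C ✓; longest run = 2 ✓ — fails.
F2 (24 nt, A=9 T=7 G=3 C=5): GC 8/24 = 33.3%, outside 36.5–52.5% ✗; length 24 ✓; 3' end AAC has 1 G/C ✓; longest run = 2 ✓ — fails.
F3 (22 nt, A=6 T=3 G=3 C=10): GC 13/22 = 59.1%, outside 36.5–52.5% ✗; length 22 ✓; 3' end ACC has 2 G/C ✓; longest run = 4 ✓ — fails.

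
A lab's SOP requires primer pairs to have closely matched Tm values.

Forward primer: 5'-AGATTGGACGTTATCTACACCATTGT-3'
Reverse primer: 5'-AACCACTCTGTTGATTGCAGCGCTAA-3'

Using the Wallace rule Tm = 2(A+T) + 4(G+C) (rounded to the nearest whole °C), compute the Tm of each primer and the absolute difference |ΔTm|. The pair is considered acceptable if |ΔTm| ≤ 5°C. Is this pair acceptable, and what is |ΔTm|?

|ΔTm| = 4°C; the pair is acceptable.

Forward: A=7 T=9 G=5 C=5 → Tm = 2·16 + 4·10 = 72°C.
Reverse: A=7 T=7 G=5 C=7 → Tm = 2·14 + 4·12 = 76°C.
|ΔTm| = |72 − 76| = 4°C, ≤ 5°C.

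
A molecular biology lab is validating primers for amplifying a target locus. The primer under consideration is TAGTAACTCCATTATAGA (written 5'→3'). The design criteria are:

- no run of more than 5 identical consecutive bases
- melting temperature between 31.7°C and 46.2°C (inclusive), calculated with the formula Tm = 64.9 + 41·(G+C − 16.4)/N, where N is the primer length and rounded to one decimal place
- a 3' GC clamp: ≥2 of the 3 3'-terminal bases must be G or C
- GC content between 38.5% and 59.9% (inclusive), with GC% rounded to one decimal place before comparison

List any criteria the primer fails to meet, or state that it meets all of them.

Base counts: A=7, T=6, G=2, C=3 (length 18).
homopolymer run: longest run = 2 ✓
Tm: Tm = 64.9 + 41·(5 − 16.4)/18 = 38.9°C ✓
GC clamp: 3' end AGA has 1 G/C, need ≥2 ✗
GC content: GC 5/18 = 27.8%, outside 38.5–59.9% ✗

Fails: GC clamp, GC content.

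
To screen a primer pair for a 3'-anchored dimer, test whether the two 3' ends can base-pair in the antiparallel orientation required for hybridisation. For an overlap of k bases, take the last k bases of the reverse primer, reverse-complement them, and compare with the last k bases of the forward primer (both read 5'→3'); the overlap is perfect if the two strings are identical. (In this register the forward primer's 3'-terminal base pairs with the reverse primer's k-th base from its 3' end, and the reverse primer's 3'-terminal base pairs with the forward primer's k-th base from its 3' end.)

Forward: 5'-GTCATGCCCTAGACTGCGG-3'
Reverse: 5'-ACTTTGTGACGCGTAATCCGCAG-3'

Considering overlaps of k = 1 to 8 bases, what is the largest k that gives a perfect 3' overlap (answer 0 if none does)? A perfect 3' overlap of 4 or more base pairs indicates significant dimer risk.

Longest perfect overlap: 6 complementary base pairs; significant dimer risk (threshold 4).

Last 8 bases (5'→3') — forward …GACTGCGG, reverse …ATCCGCAG.
Reverse complement of the reverse primer's last 8 bases: CTGCGGAT; its first k bases are the reverse complement of the reverse primer's last k bases, so a perfect k-base overlap needs the forward primer's last k bases to equal them.
Comparing (forward last k vs required): k=1: G vs C ✗; k=2: GG vs CT ✗; k=3: CGG vs CTG ✗; k=4: GCGG vs CTGC ✗; k=5: TGCGG vs CTGCG ✗; k=6: CTGCGG vs CTGCGG ✓; k=7: ACTGCGG vs CTGCGGA ✗; k=8: GACTGCGG vs CTGCGGAT ✗.
Only k = 6 is perfect, so the longest perfect 3' overlap is 6.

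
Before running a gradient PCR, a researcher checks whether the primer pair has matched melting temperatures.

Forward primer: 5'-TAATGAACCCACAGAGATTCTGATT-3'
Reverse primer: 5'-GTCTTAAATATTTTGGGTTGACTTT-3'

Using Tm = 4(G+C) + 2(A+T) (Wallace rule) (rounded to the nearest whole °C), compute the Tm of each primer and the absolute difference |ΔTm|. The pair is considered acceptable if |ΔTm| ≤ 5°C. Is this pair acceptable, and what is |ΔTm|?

|ΔTm| = 4°C; the pair is acceptable.

Forward: A=9 T=7 G=4 C=5 → Tm = 2·16 + 4·9 = 68°C.
Reverse: A=5 T=13 G=5 C=2 → Tm = 2·18 + 4·7 = 64°C.
|ΔTm| = |68 − 64| = 4°C, ≤ 5°C.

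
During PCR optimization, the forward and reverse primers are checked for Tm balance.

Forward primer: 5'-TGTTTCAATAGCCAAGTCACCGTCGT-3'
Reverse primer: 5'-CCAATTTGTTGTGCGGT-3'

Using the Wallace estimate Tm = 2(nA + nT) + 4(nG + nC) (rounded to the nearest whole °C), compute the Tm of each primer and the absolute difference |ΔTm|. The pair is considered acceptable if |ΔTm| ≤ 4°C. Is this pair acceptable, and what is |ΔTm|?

|ΔTm| = 26°C; the pair is not acceptable.

Forward: A=6 T=8 G=5 C=7 → Tm = 2·14 + 4·12 = 76°C.
Reverse: A=2 T=7 G=5 C=3 → Tm = 2·9 + 4·8 = 50°C.
|ΔTm| = |76 − 50| = 26°C, > 4°C.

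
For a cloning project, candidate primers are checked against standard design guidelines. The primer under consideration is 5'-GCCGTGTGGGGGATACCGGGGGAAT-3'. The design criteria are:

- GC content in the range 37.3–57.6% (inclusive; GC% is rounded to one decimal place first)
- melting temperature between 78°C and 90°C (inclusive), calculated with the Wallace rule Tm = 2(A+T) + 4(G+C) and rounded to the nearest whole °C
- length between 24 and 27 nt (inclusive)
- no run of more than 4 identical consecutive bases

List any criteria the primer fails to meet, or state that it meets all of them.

Fails: GC content, homopolymer run.

Base counts: A=4, T=4, G=13, C=4 (length 25).
GC content: GC 17/25 = 68.0%, outside 37.3–57.6% ✗
Tm: Tm = 2·8 + 4·17 = 84°C ✓
length: length 25 ✓
homopolymer run: longest run = 5, exceeds 4 ✗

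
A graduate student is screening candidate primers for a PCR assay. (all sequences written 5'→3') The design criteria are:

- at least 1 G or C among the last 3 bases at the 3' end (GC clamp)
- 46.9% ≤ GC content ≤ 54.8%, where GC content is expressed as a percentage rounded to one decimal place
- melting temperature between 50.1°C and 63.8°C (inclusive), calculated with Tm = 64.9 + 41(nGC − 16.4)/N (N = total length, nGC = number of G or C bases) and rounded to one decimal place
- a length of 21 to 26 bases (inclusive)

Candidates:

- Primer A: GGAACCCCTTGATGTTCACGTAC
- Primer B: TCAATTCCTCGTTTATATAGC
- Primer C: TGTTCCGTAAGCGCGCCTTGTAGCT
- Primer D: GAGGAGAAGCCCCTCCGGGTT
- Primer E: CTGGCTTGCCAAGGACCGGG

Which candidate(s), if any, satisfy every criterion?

Primer A only.

Primer A (23 nt, A=5 T=6 G=5 C=7): 3' end TAC has 1 G/C ✓; GC 12/23 = 52.2% ✓; Tm = 64.9 + 41·(12 − 16.4)/23 = 57.1°C ✓; length 23 ✓ — passes.
Primer B (21 nt, A=5 T=9 G=2 C=5): 3' end AGC has 2 G/C ✓; GC 7/21 = 33.3%, outside 46.9–54.8% ✗; Tm = 64.9 + 41·(7 − 16.4)/21 = 46.5°C, outside 50.1–63.8°C ✗; length 21 ✓ — fails.
Primer C (25 nt, A=3 T=8 G=7 C=7): 3' end GCT has 2 G/C ✓; GC 14/25 = 56.0%, outside 46.9–54.8% ✗; Tm = 64.9 + 41·(14 − 16.4)/25 = 61.0°C ✓; length 25 ✓ — fails.
Primer D (21 nt, A=4 T=3 G=8 C=6): 3' end GTT has 1 G/C ✓; GC 14/21 = 66.7%, outside 46.9–54.8% ✗; Tm = 64.9 + 41·(14 − 16.4)/21 = 60.2°C ✓; length 21 ✓ — fails.
Primer E (20 nt, A=3 T=3 G=8 C=6): 3' end GGG has 3 G/C ✓; GC 14/20 = 70.0%, outside 46.9–54.8% ✗; Tm = 64.9 + 41·(14 − 16.4)/20 = 60.0°C ✓; length 20, outside 21–26 ✗ — fails.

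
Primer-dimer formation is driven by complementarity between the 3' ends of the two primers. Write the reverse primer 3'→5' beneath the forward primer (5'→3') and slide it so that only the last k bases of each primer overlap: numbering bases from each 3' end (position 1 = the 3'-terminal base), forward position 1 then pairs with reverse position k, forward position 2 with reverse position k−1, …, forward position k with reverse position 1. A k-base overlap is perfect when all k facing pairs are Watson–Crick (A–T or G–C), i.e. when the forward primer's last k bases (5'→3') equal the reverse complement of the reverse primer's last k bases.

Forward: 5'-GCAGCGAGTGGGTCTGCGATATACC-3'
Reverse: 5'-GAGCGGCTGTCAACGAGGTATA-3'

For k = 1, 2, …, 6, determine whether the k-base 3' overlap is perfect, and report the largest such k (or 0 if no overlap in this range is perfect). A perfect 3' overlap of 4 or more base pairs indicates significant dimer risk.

Last 6 bases (5'→3') — forward …TATACC, reverse …GGTATA.
Reverse complement of the reverse primer's last 6 bases: TATACC; its first k bases are the reverse complement of the reverse primer's last k bases, so a perfect k-base overlap needs the forward primer's last k bases to equal them.
Comparing (forward last k vs required): k=1: C vs T ✗; k=2: CC vs TA ✗; k=3: ACC vs TAT ✗; k=4: TACC vs TATA ✗; k=5: ATACC vs TATAC ✗; k=6: TATACC vs TATACC ✓.
Only k = 6 is perfect, so the longest perfect 3' overlap is 6.

Longest perfect overlap: 6 complementary base pairs; significant dimer risk (threshold 4).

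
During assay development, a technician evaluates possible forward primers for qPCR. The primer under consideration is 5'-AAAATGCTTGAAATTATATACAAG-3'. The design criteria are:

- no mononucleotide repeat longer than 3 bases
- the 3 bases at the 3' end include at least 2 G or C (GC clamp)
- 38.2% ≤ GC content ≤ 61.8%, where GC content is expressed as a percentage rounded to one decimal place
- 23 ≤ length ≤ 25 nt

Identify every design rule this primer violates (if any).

Base counts: A=12, T=7, G=3, C=2 (length 24).
homopolymer run: longest run = 4, exceeds 3 ✗
GC clamp: 3' end AAG has 1 G/C, need ≥2 ✗
GC content: GC 5/24 = 20.8%, outside 38.2–61.8% ✗
length: length 24 ✓

Fails: homopolymer run, GC clamp, GC content.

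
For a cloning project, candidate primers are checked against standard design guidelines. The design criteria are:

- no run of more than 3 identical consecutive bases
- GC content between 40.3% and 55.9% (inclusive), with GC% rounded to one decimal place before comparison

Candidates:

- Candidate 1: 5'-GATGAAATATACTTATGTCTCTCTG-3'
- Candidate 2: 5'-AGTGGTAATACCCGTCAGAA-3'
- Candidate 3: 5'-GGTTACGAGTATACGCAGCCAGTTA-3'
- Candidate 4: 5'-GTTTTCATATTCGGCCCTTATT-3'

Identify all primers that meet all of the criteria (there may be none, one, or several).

Candidate 1 (25 nt, A=7 T=10 G=4 C=4): longest run = 3 ✓; GC 8/25 = 32.0%, outside 40.3–55.9% ✗ — fails.
Candidate 2 (20 nt, A=7 T=4 G=5 C=4): longest run = 3 ✓; GC 9/20 = 45.0% ✓ — passes.
Candidate 3 (25 nt, A=7 T=6 G=7 C=5): longest run = 2 ✓; GC 12/25 = 48.0% ✓ — passes.
Candidate 4 (22 nt, A=3 T=11 G=3 C=5): longest run = 4, exceeds 3 ✗; GC 8/22 = 36.4%, outside 40.3–55.9% ✗ — fails.

Candidate 2 and Candidate 3.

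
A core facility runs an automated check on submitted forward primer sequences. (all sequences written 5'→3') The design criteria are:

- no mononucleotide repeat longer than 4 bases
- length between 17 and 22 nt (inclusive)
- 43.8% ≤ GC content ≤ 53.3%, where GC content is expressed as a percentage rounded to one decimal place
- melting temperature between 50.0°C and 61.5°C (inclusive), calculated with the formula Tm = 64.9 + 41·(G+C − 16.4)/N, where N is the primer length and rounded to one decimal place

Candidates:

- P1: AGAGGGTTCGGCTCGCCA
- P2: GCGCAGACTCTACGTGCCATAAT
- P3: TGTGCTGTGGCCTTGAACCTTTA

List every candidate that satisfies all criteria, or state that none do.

None of the candidates satisfy all criteria.

P1 (18 nt, A=3 T=3 G=7 C=5): longest run = 3 ✓; length 18 ✓; GC 12/18 = 66.7%, outside 43.8–53.3% ✗; Tm = 64.9 + 41·(12 − 16.4)/18 = 54.9°C ✓ — fails.
P2 (23 nt, A=6 T=5 G=5 C=7): longest run = 2 ✓; length 23, outside 17–22 ✗; GC 12/23 = 52.2% ✓; Tm = 64.9 + 41·(12 − 16.4)/23 = 57.1°C ✓ — fails.
P3 (23 nt, A=3 T=9 G=6 C=5): longest run = 3 ✓; length 23, outside 17–22 ✗; GC 11/23 = 47.8% ✓; Tm = 64.9 + 41·(11 − 16.4)/23 = 55.3°C ✓ — fails.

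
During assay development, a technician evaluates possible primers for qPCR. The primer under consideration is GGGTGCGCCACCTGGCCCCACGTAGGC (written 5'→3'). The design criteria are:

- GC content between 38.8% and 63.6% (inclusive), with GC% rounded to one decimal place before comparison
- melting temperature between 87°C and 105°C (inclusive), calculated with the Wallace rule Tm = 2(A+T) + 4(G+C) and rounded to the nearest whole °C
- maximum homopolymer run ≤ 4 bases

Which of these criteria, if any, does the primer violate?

Base counts: A=3, T=3, G=10, C=11 (length 27).
GC content: GC 21/27 = 77.8%, outside 38.8–63.6% ✗
Tm: Tm = 2·6 + 4·21 = 96°C ✓
homopolymer run: longest run = 4 ✓

Fails: GC content.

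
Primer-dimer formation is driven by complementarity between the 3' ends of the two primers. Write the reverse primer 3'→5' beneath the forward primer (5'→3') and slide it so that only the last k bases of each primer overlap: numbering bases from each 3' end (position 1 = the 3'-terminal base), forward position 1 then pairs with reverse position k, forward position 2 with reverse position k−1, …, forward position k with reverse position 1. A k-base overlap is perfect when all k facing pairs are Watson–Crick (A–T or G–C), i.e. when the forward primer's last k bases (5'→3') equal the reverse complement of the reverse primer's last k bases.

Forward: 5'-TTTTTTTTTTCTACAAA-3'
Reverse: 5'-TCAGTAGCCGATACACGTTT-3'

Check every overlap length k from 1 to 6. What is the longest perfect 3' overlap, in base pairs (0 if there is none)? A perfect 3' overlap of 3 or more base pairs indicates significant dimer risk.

Last 6 bases (5'→3') — forward …TACAAA, reverse …ACGTTT.
Reverse complement of the reverse primer's last 6 bases: AAACGT; its first k bases are the reverse complement of the reverse primer's last k bases, so a perfect k-base overlap needs the forward primer's last k bases to equal them.
Comparing (forward last k vs required): k=1: A vs A ✓; k=2: AA vs AA ✓; k=3: AAA vs AAA ✓; k=4: CAAA vs AAAC ✗; k=5: ACAAA vs AAACG ✗; k=6: TACAAA vs AAACGT ✗.
Perfect overlaps at k = 1, 2, 3; the largest is 3.

Longest perfect overlap: 3 complementary base pairs; significant dimer risk (threshold 3).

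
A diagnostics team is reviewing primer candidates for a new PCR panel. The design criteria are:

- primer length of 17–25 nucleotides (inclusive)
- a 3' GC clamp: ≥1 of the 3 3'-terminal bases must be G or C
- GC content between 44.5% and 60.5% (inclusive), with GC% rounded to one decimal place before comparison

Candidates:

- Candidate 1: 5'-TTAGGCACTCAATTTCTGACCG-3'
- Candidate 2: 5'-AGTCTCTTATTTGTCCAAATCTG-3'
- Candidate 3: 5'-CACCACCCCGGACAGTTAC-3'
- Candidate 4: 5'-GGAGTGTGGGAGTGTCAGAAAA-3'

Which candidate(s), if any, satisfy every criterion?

Candidate 1 (22 nt, A=5 T=7 G=4 C=6): length 22 ✓; 3' end CCG has 3 G/C ✓; GC 10/22 = 45.5% ✓ — passes.
Candidate 2 (23 nt, A=5 T=10 G=3 C=5): length 23 ✓; 3' end CTG has 2 G/C ✓; GC 8/23 = 34.8%, outside 44.5–60.5% ✗ — fails.
Candidate 3 (19 nt, A=5 T=2 G=3 C=9): length 19 ✓; 3' end TAC has 1 G/C ✓; GC 12/19 = 63.2%, outside 44.5–60.5% ✗ — fails.
Candidate 4 (22 nt, A=7 T=4 G=10 C=1): length 22 ✓; 3' end AAA has 0 G/C, need ≥1 ✗; GC 11/22 = 50.0% ✓ — fails.

Candidate 1 only.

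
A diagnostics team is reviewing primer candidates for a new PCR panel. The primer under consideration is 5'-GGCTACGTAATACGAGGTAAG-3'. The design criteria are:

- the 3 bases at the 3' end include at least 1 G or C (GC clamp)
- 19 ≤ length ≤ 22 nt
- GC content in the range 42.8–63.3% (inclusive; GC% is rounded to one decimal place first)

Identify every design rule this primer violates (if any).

Base counts: A=7, T=4, G=7, C=3 (length 21).
GC clamp: 3' end AAG has 1 G/C ✓
length: length 21 ✓
GC content: GC 10/21 = 47.6% ✓

Meets all criteria.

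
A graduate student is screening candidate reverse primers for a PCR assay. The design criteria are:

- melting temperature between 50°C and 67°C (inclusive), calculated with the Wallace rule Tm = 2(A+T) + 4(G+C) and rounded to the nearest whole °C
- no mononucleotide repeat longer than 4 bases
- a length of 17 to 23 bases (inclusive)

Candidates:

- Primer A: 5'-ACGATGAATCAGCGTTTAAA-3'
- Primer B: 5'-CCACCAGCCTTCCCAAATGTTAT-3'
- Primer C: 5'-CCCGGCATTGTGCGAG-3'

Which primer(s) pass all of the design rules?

Primer A (20 nt, A=8 T=5 G=4 C=3): Tm = 2·13 + 4·7 = 54°C ✓; longest run = 3 ✓; length 20 ✓ — passes.
Primer B (23 nt, A=6 T=6 G=2 C=9): Tm = 2·12 + 4·11 = 68°C, outside 50–67°C ✗; longest run = 3 ✓; length 23 ✓ — fails.
Primer C (16 nt, A=2 T=3 G=6 C=5): Tm = 2·5 + 4·11 = 54°C ✓; longest run = 3 ✓; length 16, outside 17–23 ✗ — fails.

Primer A only.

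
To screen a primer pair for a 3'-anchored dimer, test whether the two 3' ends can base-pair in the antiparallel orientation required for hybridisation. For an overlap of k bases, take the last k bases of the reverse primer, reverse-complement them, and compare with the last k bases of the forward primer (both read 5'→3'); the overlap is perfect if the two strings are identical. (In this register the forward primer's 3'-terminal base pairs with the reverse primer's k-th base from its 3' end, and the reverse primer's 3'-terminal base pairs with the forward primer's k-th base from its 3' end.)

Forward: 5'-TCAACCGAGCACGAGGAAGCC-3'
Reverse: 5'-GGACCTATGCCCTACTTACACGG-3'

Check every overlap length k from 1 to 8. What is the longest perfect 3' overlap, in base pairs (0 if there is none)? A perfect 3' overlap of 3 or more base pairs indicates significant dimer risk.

Longest perfect overlap: 2 complementary base pairs; below the dimer-risk threshold (threshold 3).

Last 8 bases (5'→3') — forward …AGGAAGCC, reverse …TTACACGG.
Reverse complement of the reverse primer's last 8 bases: CCGTGTAA; its first k bases are the reverse complement of the reverse primer's last k bases, so a perfect k-base overlap needs the forward primer's last k bases to equal them.
Comparing (forward last k vs required): k=1: C vs C ✓; k=2: CC vs CC ✓; k=3: GCC vs CCG ✗; k=4: AGCC vs CCGT ✗; k=5: AAGCC vs CCGTG ✗; k=6: GAAGCC vs CCGTGT ✗; k=7: GGAAGCC vs CCGTGTA ✗; k=8: AGGAAGCC vs CCGTGTAA ✗.
Perfect overlaps at k = 1, 2; the largest is 2.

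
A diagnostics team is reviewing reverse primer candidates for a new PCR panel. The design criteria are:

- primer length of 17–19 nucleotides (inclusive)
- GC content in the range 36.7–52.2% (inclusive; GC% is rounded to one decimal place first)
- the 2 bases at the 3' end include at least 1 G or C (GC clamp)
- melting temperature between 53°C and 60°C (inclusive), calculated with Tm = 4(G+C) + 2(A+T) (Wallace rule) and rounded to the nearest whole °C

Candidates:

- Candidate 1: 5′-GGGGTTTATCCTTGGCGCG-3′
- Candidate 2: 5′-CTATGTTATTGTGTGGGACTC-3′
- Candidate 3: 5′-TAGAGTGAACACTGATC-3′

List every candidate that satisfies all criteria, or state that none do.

None of the candidates satisfy all criteria.

Candidate 1 (19 nt, A=1 T=6 G=8 C=4): length 19 ✓; GC 12/19 = 63.2%, outside 36.7–52.2% ✗; 3' end CG has 2 G/C ✓; Tm = 2·7 + 4·12 = 62°C, outside 53–60°C ✗ — fails.
Candidate 2 (21 nt, A=3 T=9 G=6 C=3): length 21, outside 17–19 ✗; GC 9/21 = 42.9% ✓; 3' end TC has 1 G/C ✓; Tm = 2·12 + 4·9 = 60°C ✓ — fails.
Candidate 3 (17 nt, A=6 T=4 G=4 C=3): length 17 ✓; GC 7/17 = 41.2% ✓; 3' end TC has 1 G/C ✓; Tm = 2·10 + 4·7 = 48°C, outside 53–60°C ✗ — fails.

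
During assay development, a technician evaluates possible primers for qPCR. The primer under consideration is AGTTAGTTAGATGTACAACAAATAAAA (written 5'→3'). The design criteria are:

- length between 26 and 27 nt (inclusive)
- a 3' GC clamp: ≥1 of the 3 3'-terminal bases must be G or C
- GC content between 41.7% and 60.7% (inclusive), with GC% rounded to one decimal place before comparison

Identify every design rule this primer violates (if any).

Fails: GC clamp, GC content.

Base counts: A=14, T=7, G=4, C=2 (length 27).
length: length 27 ✓
GC clamp: 3' end AAA has 0 G/C, need ≥1 ✗
GC content: GC 6/27 = 22.2%, outside 41.7–60.7% ✗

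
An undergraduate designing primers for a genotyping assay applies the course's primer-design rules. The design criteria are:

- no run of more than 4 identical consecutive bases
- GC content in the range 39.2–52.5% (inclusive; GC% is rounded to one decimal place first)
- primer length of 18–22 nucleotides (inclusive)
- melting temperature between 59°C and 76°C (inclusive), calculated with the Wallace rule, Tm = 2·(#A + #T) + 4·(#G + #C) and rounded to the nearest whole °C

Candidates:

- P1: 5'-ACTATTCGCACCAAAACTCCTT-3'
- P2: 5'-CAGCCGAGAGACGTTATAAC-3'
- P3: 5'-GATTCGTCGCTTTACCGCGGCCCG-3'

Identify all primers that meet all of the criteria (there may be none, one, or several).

P1 and P2.

P1 (22 nt, A=7 T=6 G=1 C=8): longest run = 4 ✓; GC 9/22 = 40.9% ✓; length 22 ✓; Tm = 2·13 + 4·9 = 62°C ✓ — passes.
P2 (20 nt, A=7 T=3 G=5 C=5): longest run = 2 ✓; GC 10/20 = 50.0% ✓; length 20 ✓; Tm = 2·10 + 4·10 = 60°C ✓ — passes.
P3 (24 nt, A=2 T=6 G=7 C=9): longest run = 3 ✓; GC 16/24 = 66.7%, outside 39.2–52.5% ✗; length 24, outside 18–22 ✗; Tm = 2·8 + 4·16 = 80°C, outside 59–76°C ✗ — fails.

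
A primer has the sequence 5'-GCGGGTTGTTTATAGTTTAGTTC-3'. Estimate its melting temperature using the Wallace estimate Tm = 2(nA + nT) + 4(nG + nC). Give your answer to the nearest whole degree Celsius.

64°C

Base counts: A=3, T=11, G=7, C=2 (length 23).
Tm = 2·(3+11) + 4·(7+2) = 2·14 + 4·9 = 28 + 36 = 64°C.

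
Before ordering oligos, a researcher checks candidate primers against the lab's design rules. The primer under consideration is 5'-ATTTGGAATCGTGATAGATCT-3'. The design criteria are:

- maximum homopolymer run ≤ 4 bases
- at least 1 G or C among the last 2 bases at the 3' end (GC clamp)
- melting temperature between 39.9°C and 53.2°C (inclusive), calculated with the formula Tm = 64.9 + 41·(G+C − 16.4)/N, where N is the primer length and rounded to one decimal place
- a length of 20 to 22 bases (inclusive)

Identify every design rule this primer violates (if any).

Base counts: A=6, T=8, G=5, C=2 (length 21).
homopolymer run: longest run = 3 ✓
GC clamp: 3' end CT has 1 G/C ✓
Tm: Tm = 64.9 + 41·(7 − 16.4)/21 = 46.5°C ✓
length: length 21 ✓

Meets all criteria.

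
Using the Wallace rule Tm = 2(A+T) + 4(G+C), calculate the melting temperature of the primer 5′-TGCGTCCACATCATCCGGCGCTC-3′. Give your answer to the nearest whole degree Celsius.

76°C

Base counts: A=3, T=5, G=5, C=10 (length 23).
Tm = 2·(3+5) + 4·(5+10) = 2·8 + 4·15 = 16 + 60 = 76°C.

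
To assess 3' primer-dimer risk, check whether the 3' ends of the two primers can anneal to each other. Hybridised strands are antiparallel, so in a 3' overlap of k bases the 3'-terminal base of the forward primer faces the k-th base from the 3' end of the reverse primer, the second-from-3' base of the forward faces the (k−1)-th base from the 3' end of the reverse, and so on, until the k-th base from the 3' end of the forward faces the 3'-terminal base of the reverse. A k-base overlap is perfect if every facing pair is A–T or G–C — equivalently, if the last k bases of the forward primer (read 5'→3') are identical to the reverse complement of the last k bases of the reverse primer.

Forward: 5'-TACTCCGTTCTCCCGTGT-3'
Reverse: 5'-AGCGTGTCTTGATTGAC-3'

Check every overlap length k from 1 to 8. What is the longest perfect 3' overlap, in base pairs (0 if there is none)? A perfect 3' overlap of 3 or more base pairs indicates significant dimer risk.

Longest perfect overlap: 2 complementary base pairs; below the dimer-risk threshold (threshold 3).

Last 8 bases (5'→3') — forward …TCCCGTGT, reverse …TGATTGAC.
Reverse complement of the reverse primer's last 8 bases: GTCAATCA; its first k bases are the reverse complement of the reverse primer's last k bases, so a perfect k-base overlap needs the forward primer's last k bases to equal them.
Comparing (forward last k vs required): k=1: T vs G ✗; k=2: GT vs GT ✓; k=3: TGT vs GTC ✗; k=4: GTGT vs GTCA ✗; k=5: CGTGT vs GTCAA ✗; k=6: CCGTGT vs GTCAAT ✗; k=7: CCCGTGT vs GTCAATC ✗; k=8: TCCCGTGT vs GTCAATCA ✗.
Only k = 2 is perfect, so the longest perfect 3' overlap is 2.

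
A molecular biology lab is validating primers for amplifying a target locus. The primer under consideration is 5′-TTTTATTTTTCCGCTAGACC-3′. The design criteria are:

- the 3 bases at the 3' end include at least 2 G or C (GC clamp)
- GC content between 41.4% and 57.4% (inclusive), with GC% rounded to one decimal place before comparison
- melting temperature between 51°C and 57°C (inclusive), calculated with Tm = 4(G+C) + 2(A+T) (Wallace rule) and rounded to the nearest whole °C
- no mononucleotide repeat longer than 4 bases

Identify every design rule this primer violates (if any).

Fails: GC content, homopolymer run.

Base counts: A=3, T=10, G=2, C=5 (length 20).
GC clamp: 3' end ACC has 2 G/C ✓
GC content: GC 7/20 = 35.0%, outside 41.4–57.4% ✗
Tm: Tm = 2·13 + 4·7 = 54°C ✓
homopolymer run: longest run = 5, exceeds 4 ✗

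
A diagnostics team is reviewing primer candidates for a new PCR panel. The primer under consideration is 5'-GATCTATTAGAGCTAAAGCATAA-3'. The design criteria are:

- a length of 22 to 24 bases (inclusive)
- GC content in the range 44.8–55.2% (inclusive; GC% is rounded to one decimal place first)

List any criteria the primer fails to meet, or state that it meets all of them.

Base counts: A=10, T=6, G=4, C=3 (length 23).
length: length 23 ✓
GC content: GC 7/23 = 30.4%, outside 44.8–55.2% ✗

Fails: GC content.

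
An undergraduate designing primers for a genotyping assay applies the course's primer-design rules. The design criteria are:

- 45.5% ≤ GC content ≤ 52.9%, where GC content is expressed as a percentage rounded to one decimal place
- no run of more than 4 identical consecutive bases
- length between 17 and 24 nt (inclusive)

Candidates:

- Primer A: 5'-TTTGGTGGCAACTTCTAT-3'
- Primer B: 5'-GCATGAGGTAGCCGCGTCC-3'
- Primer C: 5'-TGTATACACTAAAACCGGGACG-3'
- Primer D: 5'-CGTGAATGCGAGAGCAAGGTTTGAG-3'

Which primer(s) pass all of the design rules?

Primer C only.

Primer A (18 nt, A=3 T=8 G=4 C=3): GC 7/18 = 38.9%, outside 45.5–52.9% ✗; longest run = 3 ✓; length 18 ✓ — fails.
Primer B (19 nt, A=3 T=3 G=7 C=6): GC 13/19 = 68.4%, outside 45.5–52.9% ✗; longest run = 2 ✓; length 19 ✓ — fails.
Primer C (22 nt, A=8 T=4 G=5 C=5): GC 10/22 = 45.5% ✓; longest run = 4 ✓; length 22 ✓ — passes.
Primer D (25 nt, A=7 T=5 G=10 C=3): GC 13/25 = 52.0% ✓; longest run = 3 ✓; length 25, outside 17–24 ✗ — fails.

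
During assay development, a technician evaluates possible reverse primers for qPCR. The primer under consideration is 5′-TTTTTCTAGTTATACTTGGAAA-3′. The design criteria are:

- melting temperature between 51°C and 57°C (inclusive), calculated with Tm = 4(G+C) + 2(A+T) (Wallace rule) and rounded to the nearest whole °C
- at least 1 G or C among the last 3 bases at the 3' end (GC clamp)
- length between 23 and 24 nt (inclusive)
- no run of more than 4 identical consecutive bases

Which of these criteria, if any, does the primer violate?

Fails: GC clamp, length, homopolymer run.

Base counts: A=6, T=11, G=3, C=2 (length 22).
Tm: Tm = 2·17 + 4·5 = 54°C ✓
GC clamp: 3' end AAA has 0 G/C, need ≥1 ✗
length: length 22, outside 23–24 ✗
homopolymer run: longest run = 5, exceeds 4 ✗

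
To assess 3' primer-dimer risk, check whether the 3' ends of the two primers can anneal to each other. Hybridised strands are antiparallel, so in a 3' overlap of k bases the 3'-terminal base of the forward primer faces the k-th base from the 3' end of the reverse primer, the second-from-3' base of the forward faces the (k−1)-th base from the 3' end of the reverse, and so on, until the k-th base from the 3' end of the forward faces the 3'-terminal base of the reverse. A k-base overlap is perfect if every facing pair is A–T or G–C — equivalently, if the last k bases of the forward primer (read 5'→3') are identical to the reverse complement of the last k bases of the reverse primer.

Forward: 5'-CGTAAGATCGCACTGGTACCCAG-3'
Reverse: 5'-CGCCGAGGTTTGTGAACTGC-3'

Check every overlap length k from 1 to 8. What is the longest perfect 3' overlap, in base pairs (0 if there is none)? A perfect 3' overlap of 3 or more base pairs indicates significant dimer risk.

Last 8 bases (5'→3') — forward …GTACCCAG, reverse …TGAACTGC.
Reverse complement of the reverse primer's last 8 bases: GCAGTTCA; its first k bases are the reverse complement of the reverse primer's last k bases, so a perfect k-base overlap needs the forward primer's last k bases to equal them.
Comparing (forward last k vs required): k=1: G vs G ✓; k=2: AG vs GC ✗; k=3: CAG vs GCA ✗; k=4: CCAG vs GCAG ✗; k=5: CCCAG vs GCAGT ✗; k=6: ACCCAG vs GCAGTT ✗; k=7: TACCCAG vs GCAGTTC ✗; k=8: GTACCCAG vs GCAGTTCA ✗.
Only k = 1 is perfect, so the longest perfect 3' overlap is 1.

Longest perfect overlap: 1 complementary base pair; below the dimer-risk threshold (threshold 3).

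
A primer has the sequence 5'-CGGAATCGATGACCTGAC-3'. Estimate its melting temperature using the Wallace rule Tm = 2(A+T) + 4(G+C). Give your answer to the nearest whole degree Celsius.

Base counts: A=5, T=3, G=5, C=5 (length 18).
Tm = 2·(5+3) + 4·(5+5) = 2·8 + 4·10 = 16 + 40 = 56°C.

56°C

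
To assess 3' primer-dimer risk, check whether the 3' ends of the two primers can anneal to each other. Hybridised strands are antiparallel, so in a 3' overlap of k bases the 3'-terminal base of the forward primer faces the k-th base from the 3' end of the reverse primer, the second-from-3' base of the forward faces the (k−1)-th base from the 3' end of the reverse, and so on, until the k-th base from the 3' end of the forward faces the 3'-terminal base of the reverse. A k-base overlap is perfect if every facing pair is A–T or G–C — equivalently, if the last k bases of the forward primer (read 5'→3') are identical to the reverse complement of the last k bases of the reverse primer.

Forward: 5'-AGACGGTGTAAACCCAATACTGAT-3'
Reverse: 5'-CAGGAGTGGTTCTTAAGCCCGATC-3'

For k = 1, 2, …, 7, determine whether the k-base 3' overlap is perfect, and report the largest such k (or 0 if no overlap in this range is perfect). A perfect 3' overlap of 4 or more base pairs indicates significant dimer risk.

Last 7 bases (5'→3') — forward …TACTGAT, reverse …CCCGATC.
Reverse complement of the reverse primer's last 7 bases: GATCGGG; its first k bases are the reverse complement of the reverse primer's last k bases, so a perfect k-base overlap needs the forward primer's last k bases to equal them.
Comparing (forward last k vs required): k=1: T vs G ✗; k=2: AT vs GA ✗; k=3: GAT vs GAT ✓; k=4: TGAT vs GATC ✗; k=5: CTGAT vs GATCG ✗; k=6: ACTGAT vs GATCGG ✗; k=7: TACTGAT vs GATCGGG ✗.
Only k = 3 is perfect, so the longest perfect 3' overlap is 3.

Longest perfect overlap: 3 complementary base pairs; below the dimer-risk threshold (threshold 4).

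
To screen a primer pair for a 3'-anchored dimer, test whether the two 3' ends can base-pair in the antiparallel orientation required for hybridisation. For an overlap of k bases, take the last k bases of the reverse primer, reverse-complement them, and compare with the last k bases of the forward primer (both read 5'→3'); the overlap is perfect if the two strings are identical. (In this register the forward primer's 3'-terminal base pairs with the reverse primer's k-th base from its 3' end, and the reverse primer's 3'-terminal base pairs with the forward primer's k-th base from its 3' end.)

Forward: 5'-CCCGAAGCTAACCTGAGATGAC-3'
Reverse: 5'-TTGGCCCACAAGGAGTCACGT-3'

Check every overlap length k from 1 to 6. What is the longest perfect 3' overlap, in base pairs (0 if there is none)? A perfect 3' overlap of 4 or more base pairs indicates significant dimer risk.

Longest perfect overlap: 2 complementary base pairs; below the dimer-risk threshold (threshold 4).

Last 6 bases (5'→3') — forward …GATGAC, reverse …TCACGT.
Reverse complement of the reverse primer's last 6 bases: ACGTGA; its first k bases are the reverse complement of the reverse primer's last k bases, so a perfect k-base overlap needs the forward primer's last k bases to equal them.
Comparing (forward last k vs required): k=1: C vs A ✗; k=2: AC vs AC ✓; k=3: GAC vs ACG ✗; k=4: TGAC vs ACGT ✗; k=5: ATGAC vs ACGTG ✗; k=6: GATGAC vs ACGTGA ✗.
Only k = 2 is perfect, so the longest perfect 3' overlap is 2.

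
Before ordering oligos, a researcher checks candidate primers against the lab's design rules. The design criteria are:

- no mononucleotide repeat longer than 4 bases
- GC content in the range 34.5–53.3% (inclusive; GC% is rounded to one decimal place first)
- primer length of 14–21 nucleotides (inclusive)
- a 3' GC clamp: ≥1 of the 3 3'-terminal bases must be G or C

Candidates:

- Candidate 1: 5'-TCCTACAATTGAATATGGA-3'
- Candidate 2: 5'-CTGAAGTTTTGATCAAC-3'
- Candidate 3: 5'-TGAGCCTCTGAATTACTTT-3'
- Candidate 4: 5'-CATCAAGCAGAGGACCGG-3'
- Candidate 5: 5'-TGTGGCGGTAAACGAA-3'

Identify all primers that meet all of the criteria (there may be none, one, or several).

Candidate 1 (19 nt, A=7 T=6 G=3 C=3): longest run = 2 ✓; GC 6/19 = 31.6%, outside 34.5–53.3% ✗; length 19 ✓; 3' end GGA has 2 G/C ✓ — fails.
Candidate 2 (17 nt, A=5 T=6 G=3 C=3): longest run = 4 ✓; GC 6/17 = 35.3% ✓; length 17 ✓; 3' end AAC has 1 G/C ✓ — passes.
Candidate 3 (19 nt, A=4 T=8 G=3 C=4): longest run = 3 ✓; GC 7/19 = 36.8% ✓; length 19 ✓; 3' end TTT has 0 G/C, need ≥1 ✗ — fails.
Candidate 4 (18 nt, A=6 T=1 G=6 C=5): longest run = 2 ✓; GC 11/18 = 61.1%, outside 34.5–53.3% ✗; length 18 ✓; 3' end CGG has 3 G/C ✓ — fails.
Candidate 5 (16 nt, A=5 T=3 G=6 C=2): longest run = 3 ✓; GC 8/16 = 50.0% ✓; length 16 ✓; 3' end GAA has 1 G/C ✓ — passes.

Candidate 2 and Candidate 5.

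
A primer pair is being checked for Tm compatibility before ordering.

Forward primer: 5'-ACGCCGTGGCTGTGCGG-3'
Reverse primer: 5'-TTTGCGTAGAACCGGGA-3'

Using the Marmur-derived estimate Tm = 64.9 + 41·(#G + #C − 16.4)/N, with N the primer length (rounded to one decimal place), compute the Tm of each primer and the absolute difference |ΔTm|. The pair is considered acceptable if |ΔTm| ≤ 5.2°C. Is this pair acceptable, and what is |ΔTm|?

Forward: G+C = 13, N = 17 → Tm = 64.9 + 41·(13 − 16.4)/17 = 56.7°C.
Reverse: G+C = 9, N = 17 → Tm = 64.9 + 41·(9 − 16.4)/17 = 47.1°C.
|ΔTm| = |56.7 − 47.1| = 9.6°C, > 5.2°C.

|ΔTm| = 9.6°C; the pair is not acceptable.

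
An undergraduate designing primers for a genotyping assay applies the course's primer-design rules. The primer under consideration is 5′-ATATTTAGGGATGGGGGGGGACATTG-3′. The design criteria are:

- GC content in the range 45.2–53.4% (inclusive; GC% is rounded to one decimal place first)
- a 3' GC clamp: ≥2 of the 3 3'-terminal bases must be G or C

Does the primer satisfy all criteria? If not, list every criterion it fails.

Base counts: A=6, T=7, G=12, C=1 (length 26).
GC content: GC 13/26 = 50.0% ✓
GC clamp: 3' end TTG has 1 G/C, need ≥2 ✗

Fails: GC clamp.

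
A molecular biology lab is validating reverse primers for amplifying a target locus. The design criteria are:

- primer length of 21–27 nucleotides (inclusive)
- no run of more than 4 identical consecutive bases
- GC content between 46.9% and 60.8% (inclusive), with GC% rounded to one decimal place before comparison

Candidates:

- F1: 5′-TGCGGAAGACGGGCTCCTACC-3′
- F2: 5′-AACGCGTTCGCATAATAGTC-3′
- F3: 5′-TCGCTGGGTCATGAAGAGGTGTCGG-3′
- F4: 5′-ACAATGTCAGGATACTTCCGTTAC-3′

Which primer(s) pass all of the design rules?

F3 only.

F1 (21 nt, A=4 T=3 G=7 C=7): length 21 ✓; longest run = 3 ✓; GC 14/21 = 66.7%, outside 46.9–60.8% ✗ — fails.
F2 (20 nt, A=6 T=5 G=4 C=5): length 20, outside 21–27 ✗; longest run = 2 ✓; GC 9/20 = 45.0%, outside 46.9–60.8% ✗ — fails.
F3 (25 nt, A=4 T=6 G=11 C=4): length 25 ✓; longest run = 3 ✓; GC 15/25 = 60.0% ✓ — passes.
F4 (24 nt, A=7 T=7 G=4 C=6): length 24 ✓; longest run = 2 ✓; GC 10/24 = 41.7%, outside 46.9–60.8% ✗ — fails.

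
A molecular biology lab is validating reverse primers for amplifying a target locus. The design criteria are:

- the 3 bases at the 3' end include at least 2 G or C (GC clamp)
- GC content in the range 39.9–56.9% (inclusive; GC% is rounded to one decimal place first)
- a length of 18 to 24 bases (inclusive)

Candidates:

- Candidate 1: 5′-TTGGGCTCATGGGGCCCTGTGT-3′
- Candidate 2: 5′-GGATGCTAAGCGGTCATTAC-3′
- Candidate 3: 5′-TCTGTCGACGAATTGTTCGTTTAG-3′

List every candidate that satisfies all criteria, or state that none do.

Candidate 1 (22 nt, A=1 T=7 G=9 C=5): 3' end TGT has 1 G/C, need ≥2 ✗; GC 14/22 = 63.6%, outside 39.9–56.9% ✗; length 22 ✓ — fails.
Candidate 2 (20 nt, A=5 T=5 G=6 C=4): 3' end TAC has 1 G/C, need ≥2 ✗; GC 10/20 = 50.0% ✓; length 20 ✓ — fails.
Candidate 3 (24 nt, A=4 T=10 G=6 C=4): 3' end TAG has 1 G/C, need ≥2 ✗; GC 10/24 = 41.7% ✓; length 24 ✓ — fails.

None of the candidates satisfy all criteria.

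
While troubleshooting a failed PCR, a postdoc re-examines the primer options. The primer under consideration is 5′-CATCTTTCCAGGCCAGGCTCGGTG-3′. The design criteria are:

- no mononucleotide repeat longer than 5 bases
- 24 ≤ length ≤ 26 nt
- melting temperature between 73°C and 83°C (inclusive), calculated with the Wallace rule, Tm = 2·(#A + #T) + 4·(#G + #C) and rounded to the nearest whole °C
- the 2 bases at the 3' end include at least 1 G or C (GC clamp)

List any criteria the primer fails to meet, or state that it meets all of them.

Meets all criteria.

Base counts: A=3, T=6, G=7, C=8 (length 24).
homopolymer run: longest run = 3 ✓
length: length 24 ✓
Tm: Tm = 2·9 + 4·15 = 78°C ✓
GC clamp: 3' end TG has 1 G/C ✓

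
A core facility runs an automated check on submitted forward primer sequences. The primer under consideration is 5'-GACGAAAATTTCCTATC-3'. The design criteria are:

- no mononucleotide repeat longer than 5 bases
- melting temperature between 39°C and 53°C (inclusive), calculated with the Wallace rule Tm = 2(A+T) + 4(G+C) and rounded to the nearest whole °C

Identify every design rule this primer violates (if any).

Meets all criteria.

Base counts: A=6, T=5, G=2, C=4 (length 17).
homopolymer run: longest run = 4 ✓
Tm: Tm = 2·11 + 4·6 = 46°C ✓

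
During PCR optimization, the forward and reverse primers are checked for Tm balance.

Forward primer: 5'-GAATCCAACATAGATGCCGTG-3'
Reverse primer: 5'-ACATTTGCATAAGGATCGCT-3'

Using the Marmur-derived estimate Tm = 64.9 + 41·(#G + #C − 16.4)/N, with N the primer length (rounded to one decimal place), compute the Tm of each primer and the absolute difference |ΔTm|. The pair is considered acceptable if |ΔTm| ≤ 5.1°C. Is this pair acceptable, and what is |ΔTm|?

Forward: G+C = 10, N = 21 → Tm = 64.9 + 41·(10 − 16.4)/21 = 52.4°C.
Reverse: G+C = 8, N = 20 → Tm = 64.9 + 41·(8 − 16.4)/20 = 47.7°C.
|ΔTm| = |52.4 − 47.7| = 4.7°C, ≤ 5.1°C.

|ΔTm| = 4.7°C; the pair is acceptable.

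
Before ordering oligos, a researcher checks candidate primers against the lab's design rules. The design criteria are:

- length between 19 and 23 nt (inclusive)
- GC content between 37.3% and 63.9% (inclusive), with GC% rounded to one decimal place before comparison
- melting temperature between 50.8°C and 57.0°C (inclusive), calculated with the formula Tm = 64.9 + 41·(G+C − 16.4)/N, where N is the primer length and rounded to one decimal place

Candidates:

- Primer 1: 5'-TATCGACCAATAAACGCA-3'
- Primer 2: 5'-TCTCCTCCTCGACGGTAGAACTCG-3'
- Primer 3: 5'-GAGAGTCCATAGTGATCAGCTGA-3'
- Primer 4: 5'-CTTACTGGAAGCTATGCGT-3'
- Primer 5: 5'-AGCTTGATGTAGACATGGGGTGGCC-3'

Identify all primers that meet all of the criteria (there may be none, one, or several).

Primer 3 only.

Primer 1 (18 nt, A=8 T=3 G=2 C=5): length 18, outside 19–23 ✗; GC 7/18 = 38.9% ✓; Tm = 64.9 + 41·(7 − 16.4)/18 = 43.5°C, outside 50.8–57.0°C ✗ — fails.
Primer 2 (24 nt, A=4 T=6 G=5 C=9): length 24, outside 19–23 ✗; GC 14/24 = 58.3% ✓; Tm = 64.9 + 41·(14 − 16.4)/24 = 60.8°C, outside 50.8–57.0°C ✗ — fails.
Primer 3 (23 nt, A=7 T=5 G=7 C=4): length 23 ✓; GC 11/23 = 47.8% ✓; Tm = 64.9 + 41·(11 − 16.4)/23 = 55.3°C ✓ — passes.
Primer 4 (19 nt, A=4 T=6 G=5 C=4): length 19 ✓; GC 9/19 = 47.4% ✓; Tm = 64.9 + 41·(9 − 16.4)/19 = 48.9°C, outside 50.8–57.0°C ✗ — fails.
Primer 5 (25 nt, A=5 T=6 G=10 C=4): length 25, outside 19–23 ✗; GC 14/25 = 56.0% ✓; Tm = 64.9 + 41·(14 − 16.4)/25 = 61.0°C, outside 50.8–57.0°C ✗ — fails.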